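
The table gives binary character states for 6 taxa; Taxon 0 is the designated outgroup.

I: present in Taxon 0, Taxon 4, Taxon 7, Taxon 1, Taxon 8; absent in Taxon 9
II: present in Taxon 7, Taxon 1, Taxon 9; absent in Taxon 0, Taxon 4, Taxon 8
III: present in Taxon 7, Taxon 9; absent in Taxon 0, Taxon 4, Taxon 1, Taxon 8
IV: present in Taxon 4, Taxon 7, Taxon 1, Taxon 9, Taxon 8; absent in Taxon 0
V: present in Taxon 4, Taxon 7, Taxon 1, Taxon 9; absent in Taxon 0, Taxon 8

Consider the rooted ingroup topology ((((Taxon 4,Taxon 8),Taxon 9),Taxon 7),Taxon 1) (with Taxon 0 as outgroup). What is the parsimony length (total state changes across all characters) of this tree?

Map each character onto ((((Taxon 4,Taxon 8),Taxon 9),Taxon 7),Taxon 1) (rooted by Taxon 0) and count the minimum state changes it requires (Fitch parsimony):
I: 1; II: 2; III: 2; IV: 1; V: 2.
Total tree length = 8.

8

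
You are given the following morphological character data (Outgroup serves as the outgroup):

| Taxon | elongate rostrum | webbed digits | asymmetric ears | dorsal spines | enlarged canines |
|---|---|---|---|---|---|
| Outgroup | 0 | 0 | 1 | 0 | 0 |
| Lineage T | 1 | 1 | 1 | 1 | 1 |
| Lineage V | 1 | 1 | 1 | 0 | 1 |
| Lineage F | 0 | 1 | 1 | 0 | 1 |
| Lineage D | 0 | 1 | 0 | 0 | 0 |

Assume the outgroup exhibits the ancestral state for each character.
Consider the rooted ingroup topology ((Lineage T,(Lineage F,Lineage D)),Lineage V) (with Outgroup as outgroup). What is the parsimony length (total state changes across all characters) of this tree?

Map each character onto ((Lineage T,(Lineage F,Lineage D)),Lineage V) (rooted by Outgroup) and count the minimum state changes it requires (Fitch parsimony):
elongate rostrum: 2; webbed digits: 1; asymmetric ears: 1; dorsal spines: 1; enlarged canines: 2.
Total tree length = 7.

7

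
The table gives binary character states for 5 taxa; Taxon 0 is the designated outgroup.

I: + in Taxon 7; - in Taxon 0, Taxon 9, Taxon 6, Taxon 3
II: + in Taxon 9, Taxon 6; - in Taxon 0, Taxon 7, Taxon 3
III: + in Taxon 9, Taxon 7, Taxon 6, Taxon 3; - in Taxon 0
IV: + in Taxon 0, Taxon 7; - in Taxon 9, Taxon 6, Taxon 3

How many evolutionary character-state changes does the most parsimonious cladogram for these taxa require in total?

4

Character polarity is set by the outgroup: the derived state is whichever differs from the outgroup's state, so for IV the derived state is '-', and for the remaining characters it is '+'.
I: derived state '+' in Taxon 7 only — an autapomorphy, so it tells us nothing about relationships among taxa.
II (derived state '+') is shared by Taxon 6 and Taxon 9 — a synapomorphy uniting that clade.
All ingroup taxa share the derived state '+' for III; it defines the ingroup but does not resolve relationships within it.
IV (derived state '-') is shared by Taxon 3, Taxon 6, and Taxon 9 — a synapomorphy uniting that clade.
Most parsimonious ingroup topology: (((Taxon 9,Taxon 6),Taxon 3),Taxon 7).
Changes per character on this tree: I: 1; II: 1; III: 1; IV: 1.
Total = 4.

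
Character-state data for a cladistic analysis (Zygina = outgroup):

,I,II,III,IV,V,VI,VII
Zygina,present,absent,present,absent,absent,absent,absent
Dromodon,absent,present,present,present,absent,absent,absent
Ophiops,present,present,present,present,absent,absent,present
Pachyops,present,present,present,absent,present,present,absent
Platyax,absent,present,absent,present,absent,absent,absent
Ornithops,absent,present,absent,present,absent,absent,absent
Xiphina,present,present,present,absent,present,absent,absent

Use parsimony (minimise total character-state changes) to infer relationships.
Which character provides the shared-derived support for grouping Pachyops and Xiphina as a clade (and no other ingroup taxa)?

Character polarity is set by the outgroup: the derived state is whichever differs from the outgroup's state, so for I, III the derived state is 'absent', and for the remaining characters it is 'present'.
I: derived state 'absent' in Dromodon, Ornithops, and Platyax only — synapomorphy for {Dromodon, Ornithops, Platyax}.
All ingroup taxa share the derived state 'present' for II; it defines the ingroup but does not resolve relationships within it.
III: derived state 'absent' in Ornithops and Platyax only — synapomorphy for {Ornithops, Platyax}.
IV: derived state 'present' in Dromodon, Ophiops, Ornithops, and Platyax only — synapomorphy for {Dromodon, Ophiops, Ornithops, Platyax}.
Only Pachyops and Xiphina show the derived state 'present' for V, supporting them as a clade.
VI: derived state 'present' in Pachyops only — an autapomorphy, so it tells us nothing about relationships among taxa.
VII (derived state 'present') is unique to Ophiops (autapomorphy; uninformative for grouping).
Most parsimonious ingroup topology: (((Dromodon,(Platyax,Ornithops)),Ophiops),(Pachyops,Xiphina)).
The clade {Pachyops, Xiphina} is supported by V: its derived state 'present' occurs in exactly those taxa and in no other taxon (including the outgroup).

V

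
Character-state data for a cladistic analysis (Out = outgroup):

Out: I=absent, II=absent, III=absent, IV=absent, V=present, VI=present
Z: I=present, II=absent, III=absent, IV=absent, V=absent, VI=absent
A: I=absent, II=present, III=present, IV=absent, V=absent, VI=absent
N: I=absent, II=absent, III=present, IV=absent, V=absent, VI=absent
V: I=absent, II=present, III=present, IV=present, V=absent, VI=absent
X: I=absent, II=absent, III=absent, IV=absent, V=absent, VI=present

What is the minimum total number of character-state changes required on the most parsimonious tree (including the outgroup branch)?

Character polarity is set by the outgroup: the derived state is whichever differs from the outgroup's state, so for V, VI the derived state is 'absent', and for the remaining characters it is 'present'.
I (derived state 'present') is unique to Z (autapomorphy; uninformative for grouping).
II (derived state 'present') is shared by A and V — a synapomorphy uniting that clade.
III: derived state 'present' in A, N, and V only — synapomorphy for {A, N, V}.
IV (derived state 'present') is unique to V (autapomorphy; uninformative for grouping).
V (derived state 'absent') is shared by all ingroup taxa — unites the whole ingroup.
VI: derived state 'absent' in A, N, V, and Z only — synapomorphy for {A, N, V, Z}.
Most parsimonious ingroup topology: ((Z,((A,V),N)),X).
Changes per character on this tree: I: 1; II: 1; III: 1; IV: 1; V: 1; VI: 1.
Total = 6.

6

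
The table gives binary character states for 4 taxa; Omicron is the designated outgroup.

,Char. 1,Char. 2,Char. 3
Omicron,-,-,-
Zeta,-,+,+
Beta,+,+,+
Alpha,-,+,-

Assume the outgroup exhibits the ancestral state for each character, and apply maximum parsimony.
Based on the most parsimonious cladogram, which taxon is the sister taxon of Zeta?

Beta

The outgroup has state '-' for every character, so '+' is the derived state throughout.
Char. 1: derived state '+' in Beta only — an autapomorphy, so it tells us nothing about relationships among taxa.
Char. 2 (derived state '+') is shared by all ingroup taxa — unites the whole ingroup.
Char. 3: derived state '+' in Beta and Zeta only — synapomorphy for {Beta, Zeta}.
Most parsimonious ingroup topology: ((Zeta,Beta),Alpha).
Zeta and Beta form a cherry on this tree, so they are sister taxa.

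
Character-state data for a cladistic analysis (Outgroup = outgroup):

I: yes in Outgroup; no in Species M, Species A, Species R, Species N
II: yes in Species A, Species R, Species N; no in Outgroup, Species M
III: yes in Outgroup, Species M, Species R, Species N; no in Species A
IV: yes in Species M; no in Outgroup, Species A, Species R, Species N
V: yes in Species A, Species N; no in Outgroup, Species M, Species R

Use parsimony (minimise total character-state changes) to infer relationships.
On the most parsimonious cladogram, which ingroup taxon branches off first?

Species M

Character polarity is set by the outgroup: the derived state is whichever differs from the outgroup's state, so for I, III the derived state is 'no', and for the remaining characters it is 'yes'.
All ingroup taxa share the derived state 'no' for I; it defines the ingroup but does not resolve relationships within it.
II: derived state 'yes' in Species A, Species N, and Species R only — synapomorphy for {Species A, Species N, Species R}.
III: derived state 'no' in Species A only — an autapomorphy, so it tells us nothing about relationships among taxa.
IV (derived state 'yes') is unique to Species M (autapomorphy; uninformative for grouping).
V: derived state 'yes' in Species A and Species N only — synapomorphy for {Species A, Species N}.
Most parsimonious ingroup topology: (Species M,((Species A,Species N),Species R)).
Species M is sister to the clade containing all other ingroup taxa, so it is the earliest-diverging (most basal) ingroup lineage.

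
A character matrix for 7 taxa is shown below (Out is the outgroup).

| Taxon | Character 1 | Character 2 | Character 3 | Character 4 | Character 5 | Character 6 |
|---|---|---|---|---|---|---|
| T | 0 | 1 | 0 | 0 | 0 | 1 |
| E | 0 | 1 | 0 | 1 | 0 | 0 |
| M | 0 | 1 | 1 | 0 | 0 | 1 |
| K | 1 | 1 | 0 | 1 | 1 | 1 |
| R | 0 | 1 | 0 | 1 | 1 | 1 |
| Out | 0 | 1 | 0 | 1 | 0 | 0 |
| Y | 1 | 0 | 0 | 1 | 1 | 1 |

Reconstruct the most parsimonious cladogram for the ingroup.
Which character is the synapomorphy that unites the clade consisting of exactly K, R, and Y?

Character polarity is set by the outgroup: the derived state is whichever differs from the outgroup's state, so for Character 2, Character 4 the derived state is '0', and for the remaining characters it is '1'.
Character 1 (derived state '1') is shared by K and Y — a synapomorphy uniting that clade.
Character 2: derived state '0' in Y only — an autapomorphy, so it tells us nothing about relationships among taxa.
Character 3: derived state '1' in M only — an autapomorphy, so it tells us nothing about relationships among taxa.
Character 4: derived state '0' in M and T only — synapomorphy for {M, T}.
Character 5 (derived state '1') is shared by K, R, and Y — a synapomorphy uniting that clade.
Only K, M, R, T, and Y show the derived state '1' for Character 6, supporting them as a clade.
Most parsimonious ingroup topology: ((((K,Y),R),(M,T)),E).
The clade {K, R, Y} is supported by Character 5: its derived state '1' occurs in exactly those taxa and in no other taxon (including the outgroup).

Character 5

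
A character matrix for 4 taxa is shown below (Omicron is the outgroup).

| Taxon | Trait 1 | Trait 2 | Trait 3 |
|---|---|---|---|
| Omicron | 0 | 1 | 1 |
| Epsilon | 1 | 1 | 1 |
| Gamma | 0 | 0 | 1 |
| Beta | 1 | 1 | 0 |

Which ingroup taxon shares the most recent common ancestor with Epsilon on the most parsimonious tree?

Beta

Character polarity is set by the outgroup: the derived state is whichever differs from the outgroup's state, so for Trait 2, Trait 3 the derived state is '0', and for the remaining characters it is '1'.
Only Beta and Epsilon show the derived state '1' for Trait 1, supporting them as a clade.
Trait 2 (derived state '0') is unique to Gamma (autapomorphy; uninformative for grouping).
Trait 3 (derived state '0') is unique to Beta (autapomorphy; uninformative for grouping).
Most parsimonious ingroup topology: ((Epsilon,Beta),Gamma).
Epsilon and Beta form a cherry on this tree, so they are sister taxa.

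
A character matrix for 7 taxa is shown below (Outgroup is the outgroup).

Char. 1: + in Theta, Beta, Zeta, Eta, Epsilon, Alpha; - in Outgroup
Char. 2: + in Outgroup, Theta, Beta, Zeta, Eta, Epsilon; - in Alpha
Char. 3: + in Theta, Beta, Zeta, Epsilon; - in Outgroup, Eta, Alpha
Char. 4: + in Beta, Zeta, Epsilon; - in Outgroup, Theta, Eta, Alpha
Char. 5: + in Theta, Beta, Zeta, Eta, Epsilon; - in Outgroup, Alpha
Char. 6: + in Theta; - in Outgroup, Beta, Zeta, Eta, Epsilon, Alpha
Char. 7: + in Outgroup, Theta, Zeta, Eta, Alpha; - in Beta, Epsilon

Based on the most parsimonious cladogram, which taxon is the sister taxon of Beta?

Character polarity is set by the outgroup: the derived state is whichever differs from the outgroup's state, so for Char. 2, Char. 7 the derived state is '-', and for the remaining characters it is '+'.
All ingroup taxa share the derived state '+' for Char. 1; it defines the ingroup but does not resolve relationships within it.
Char. 2 (derived state '-') is unique to Alpha (autapomorphy; uninformative for grouping).
Char. 3: derived state '+' in Beta, Epsilon, Theta, and Zeta only — synapomorphy for {Beta, Epsilon, Theta, Zeta}.
Char. 4: derived state '+' in Beta, Epsilon, and Zeta only — synapomorphy for {Beta, Epsilon, Zeta}.
Char. 5 (derived state '+') is shared by Beta, Epsilon, Eta, Theta, and Zeta — a synapomorphy uniting that clade.
Char. 6: derived state '+' in Theta only — an autapomorphy, so it tells us nothing about relationships among taxa.
Char. 7: derived state '-' in Beta and Epsilon only — synapomorphy for {Beta, Epsilon}.
Most parsimonious ingroup topology: (((Theta,((Beta,Epsilon),Zeta)),Eta),Alpha).
Beta and Epsilon form a cherry on this tree, so they are sister taxa.

Epsilon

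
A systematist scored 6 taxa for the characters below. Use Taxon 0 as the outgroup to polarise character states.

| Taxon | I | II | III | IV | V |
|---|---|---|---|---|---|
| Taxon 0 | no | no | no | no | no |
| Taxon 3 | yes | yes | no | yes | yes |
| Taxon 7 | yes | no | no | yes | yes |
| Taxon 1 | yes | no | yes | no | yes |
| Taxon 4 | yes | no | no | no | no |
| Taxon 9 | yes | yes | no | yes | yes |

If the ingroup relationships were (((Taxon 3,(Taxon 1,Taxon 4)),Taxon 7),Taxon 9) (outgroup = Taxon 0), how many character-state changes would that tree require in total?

8

Map each character onto (((Taxon 3,(Taxon 1,Taxon 4)),Taxon 7),Taxon 9) (rooted by Taxon 0) and count the minimum state changes it requires (Fitch parsimony):
I: 1; II: 2; III: 1; IV: 2; V: 2.
Total tree length = 8.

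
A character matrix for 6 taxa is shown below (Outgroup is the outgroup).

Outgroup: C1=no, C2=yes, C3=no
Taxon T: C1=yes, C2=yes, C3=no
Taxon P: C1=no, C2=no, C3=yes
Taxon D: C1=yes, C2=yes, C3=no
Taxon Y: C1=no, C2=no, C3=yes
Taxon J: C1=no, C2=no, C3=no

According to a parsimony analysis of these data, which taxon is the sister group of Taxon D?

Taxon T

Character polarity is set by the outgroup: the derived state is whichever differs from the outgroup's state, so for C2 the derived state is 'no', and for the remaining characters it is 'yes'.
Only Taxon D and Taxon T show the derived state 'yes' for C1, supporting them as a clade.
C2: derived state 'no' in Taxon J, Taxon P, and Taxon Y only — synapomorphy for {Taxon J, Taxon P, Taxon Y}.
Only Taxon P and Taxon Y show the derived state 'yes' for C3, supporting them as a clade.
Most parsimonious ingroup topology: ((Taxon T,Taxon D),((Taxon P,Taxon Y),Taxon J)).
Taxon D and Taxon T form a cherry on this tree, so they are sister taxa.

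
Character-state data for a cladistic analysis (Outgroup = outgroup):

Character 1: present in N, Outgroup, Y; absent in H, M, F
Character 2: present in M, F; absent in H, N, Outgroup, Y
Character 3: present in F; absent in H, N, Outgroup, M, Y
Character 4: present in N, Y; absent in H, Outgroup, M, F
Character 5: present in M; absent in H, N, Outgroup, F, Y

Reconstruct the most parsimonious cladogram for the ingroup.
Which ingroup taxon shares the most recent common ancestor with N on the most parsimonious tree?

Character polarity is set by the outgroup: the derived state is whichever differs from the outgroup's state, so for Character 1 the derived state is 'absent', and for the remaining characters it is 'present'.
Character 1: derived state 'absent' in F, H, and M only — synapomorphy for {F, H, M}.
Only F and M show the derived state 'present' for Character 2, supporting them as a clade.
Character 3: derived state 'present' in F only — an autapomorphy, so it tells us nothing about relationships among taxa.
Character 4: derived state 'present' in N and Y only — synapomorphy for {N, Y}.
Character 5 (derived state 'present') is unique to M (autapomorphy; uninformative for grouping).
Most parsimonious ingroup topology: ((H,(M,F)),(N,Y)).
N and Y form a cherry on this tree, so they are sister taxa.

Y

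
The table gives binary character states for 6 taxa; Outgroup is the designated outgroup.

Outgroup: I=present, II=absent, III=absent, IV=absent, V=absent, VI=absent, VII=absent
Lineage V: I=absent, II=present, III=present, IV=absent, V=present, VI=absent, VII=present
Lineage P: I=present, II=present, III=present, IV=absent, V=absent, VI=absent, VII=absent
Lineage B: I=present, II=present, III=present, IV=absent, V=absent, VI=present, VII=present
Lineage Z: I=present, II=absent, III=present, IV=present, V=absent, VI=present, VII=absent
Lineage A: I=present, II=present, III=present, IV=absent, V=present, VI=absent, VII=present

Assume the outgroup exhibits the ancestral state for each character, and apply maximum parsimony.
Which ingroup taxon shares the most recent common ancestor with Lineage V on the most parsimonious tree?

Lineage A

Character polarity is set by the outgroup: the derived state is whichever differs from the outgroup's state, so for I the derived state is 'absent', and for the remaining characters it is 'present'.
I: derived state 'absent' in Lineage V only — an autapomorphy, so it tells us nothing about relationships among taxa.
II: derived state 'present' in Lineage A, Lineage B, Lineage P, and Lineage V only — synapomorphy for {Lineage A, Lineage B, Lineage P, Lineage V}.
All ingroup taxa share the derived state 'present' for III; it defines the ingroup but does not resolve relationships within it.
IV: derived state 'present' in Lineage Z only — an autapomorphy, so it tells us nothing about relationships among taxa.
Only Lineage A and Lineage V show the derived state 'present' for V, supporting them as a clade.
VI (state 'present') occurs in Lineage B and Lineage Z but conflicts with the nesting implied by the other characters — most parsimoniously interpreted as homoplasy.
VII (derived state 'present') is shared by Lineage A, Lineage B, and Lineage V — a synapomorphy uniting that clade.
Most parsimonious ingroup topology: ((((Lineage V,Lineage A),Lineage B),Lineage P),Lineage Z).
Lineage V and Lineage A form a cherry on this tree, so they are sister taxa.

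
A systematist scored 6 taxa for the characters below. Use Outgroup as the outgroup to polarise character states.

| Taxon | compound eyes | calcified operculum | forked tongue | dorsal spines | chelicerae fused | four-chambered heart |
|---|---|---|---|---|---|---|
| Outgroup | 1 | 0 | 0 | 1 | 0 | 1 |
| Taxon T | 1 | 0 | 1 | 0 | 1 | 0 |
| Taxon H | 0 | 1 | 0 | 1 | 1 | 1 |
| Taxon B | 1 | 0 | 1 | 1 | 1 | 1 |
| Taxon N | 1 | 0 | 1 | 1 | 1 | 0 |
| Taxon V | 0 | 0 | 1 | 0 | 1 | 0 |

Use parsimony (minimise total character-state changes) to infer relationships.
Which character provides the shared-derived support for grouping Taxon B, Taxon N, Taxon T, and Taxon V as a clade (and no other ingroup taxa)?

forked tongue

Character polarity is set by the outgroup: the derived state is whichever differs from the outgroup's state, so for compound eyes, dorsal spines, four-chambered heart the derived state is '0', and for the remaining characters it is '1'.
compound eyes groups Taxon H and Taxon V, which is incompatible with the clades supported by the remaining characters; treating it as convergent (homoplasy) costs fewer steps than any alternative tree.
calcified operculum: derived state '1' in Taxon H only — an autapomorphy, so it tells us nothing about relationships among taxa.
forked tongue: derived state '1' in Taxon B, Taxon N, Taxon T, and Taxon V only — synapomorphy for {Taxon B, Taxon N, Taxon T, Taxon V}.
dorsal spines: derived state '0' in Taxon T and Taxon V only — synapomorphy for {Taxon T, Taxon V}.
All ingroup taxa share the derived state '1' for chelicerae fused; it defines the ingroup but does not resolve relationships within it.
four-chambered heart (derived state '0') is shared by Taxon N, Taxon T, and Taxon V — a synapomorphy uniting that clade.
Most parsimonious ingroup topology: ((((Taxon T,Taxon V),Taxon N),Taxon B),Taxon H).
The clade {Taxon B, Taxon N, Taxon T, Taxon V} is supported by forked tongue: its derived state '1' occurs in exactly those taxa and in no other taxon (including the outgroup).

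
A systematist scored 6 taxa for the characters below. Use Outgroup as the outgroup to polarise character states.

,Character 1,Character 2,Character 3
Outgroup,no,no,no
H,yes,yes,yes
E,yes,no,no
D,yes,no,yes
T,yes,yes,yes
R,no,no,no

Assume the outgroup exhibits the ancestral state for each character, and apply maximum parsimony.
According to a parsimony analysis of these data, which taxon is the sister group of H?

T

The outgroup has state 'no' for every character, so 'yes' is the derived state throughout.
Character 1: derived state 'yes' in D, E, H, and T only — synapomorphy for {D, E, H, T}.
Character 2 (derived state 'yes') is shared by H and T — a synapomorphy uniting that clade.
Only D, H, and T show the derived state 'yes' for Character 3, supporting them as a clade.
Most parsimonious ingroup topology: ((((H,T),D),E),R).
H and T form a cherry on this tree, so they are sister taxa.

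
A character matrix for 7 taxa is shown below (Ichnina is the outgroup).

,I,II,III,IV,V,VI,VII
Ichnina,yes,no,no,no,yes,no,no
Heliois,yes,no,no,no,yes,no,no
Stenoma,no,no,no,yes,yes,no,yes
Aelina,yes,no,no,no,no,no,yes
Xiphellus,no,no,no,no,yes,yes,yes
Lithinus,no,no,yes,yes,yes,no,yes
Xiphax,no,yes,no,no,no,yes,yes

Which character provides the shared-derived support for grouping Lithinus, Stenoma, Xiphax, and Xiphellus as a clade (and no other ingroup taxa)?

Character polarity is set by the outgroup: the derived state is whichever differs from the outgroup's state, so for I, V the derived state is 'no', and for the remaining characters it is 'yes'.
Only Lithinus, Stenoma, Xiphax, and Xiphellus show the derived state 'no' for I, supporting them as a clade.
II: derived state 'yes' in Xiphax only — an autapomorphy, so it tells us nothing about relationships among taxa.
III: derived state 'yes' in Lithinus only — an autapomorphy, so it tells us nothing about relationships among taxa.
IV: derived state 'yes' in Lithinus and Stenoma only — synapomorphy for {Lithinus, Stenoma}.
V groups Aelina and Xiphax, which is incompatible with the clades supported by the remaining characters; treating it as convergent (homoplasy) costs fewer steps than any alternative tree.
VI (derived state 'yes') is shared by Xiphax and Xiphellus — a synapomorphy uniting that clade.
VII (derived state 'yes') is shared by Aelina, Lithinus, Stenoma, Xiphax, and Xiphellus — a synapomorphy uniting that clade.
Most parsimonious ingroup topology: (Heliois,(((Stenoma,Lithinus),(Xiphellus,Xiphax)),Aelina)).
The clade {Lithinus, Stenoma, Xiphax, Xiphellus} is supported by I: its derived state 'no' occurs in exactly those taxa and in no other taxon (including the outgroup).

I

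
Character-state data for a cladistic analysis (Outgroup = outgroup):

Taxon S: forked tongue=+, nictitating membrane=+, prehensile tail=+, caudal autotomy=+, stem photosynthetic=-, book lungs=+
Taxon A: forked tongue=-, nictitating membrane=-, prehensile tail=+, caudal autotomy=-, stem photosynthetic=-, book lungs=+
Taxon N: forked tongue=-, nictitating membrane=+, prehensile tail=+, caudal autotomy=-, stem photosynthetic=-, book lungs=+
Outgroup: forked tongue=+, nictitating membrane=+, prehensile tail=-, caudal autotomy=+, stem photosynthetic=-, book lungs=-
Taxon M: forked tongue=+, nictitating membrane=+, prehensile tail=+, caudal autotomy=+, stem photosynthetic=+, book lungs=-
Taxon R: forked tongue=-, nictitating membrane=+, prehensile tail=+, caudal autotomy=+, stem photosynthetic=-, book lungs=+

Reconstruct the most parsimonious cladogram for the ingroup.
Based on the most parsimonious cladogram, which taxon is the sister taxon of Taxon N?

Character polarity is set by the outgroup: the derived state is whichever differs from the outgroup's state, so for forked tongue, nictitating membrane, caudal autotomy the derived state is '-', and for the remaining characters it is '+'.
forked tongue (derived state '-') is shared by Taxon A, Taxon N, and Taxon R — a synapomorphy uniting that clade.
nictitating membrane: derived state '-' in Taxon A only — an autapomorphy, so it tells us nothing about relationships among taxa.
prehensile tail (derived state '+') is shared by all ingroup taxa — unites the whole ingroup.
caudal autotomy (derived state '-') is shared by Taxon A and Taxon N — a synapomorphy uniting that clade.
stem photosynthetic: derived state '+' in Taxon M only — an autapomorphy, so it tells us nothing about relationships among taxa.
book lungs: derived state '+' in Taxon A, Taxon N, Taxon R, and Taxon S only — synapomorphy for {Taxon A, Taxon N, Taxon R, Taxon S}.
Most parsimonious ingroup topology: ((((Taxon A,Taxon N),Taxon R),Taxon S),Taxon M).
Taxon N and Taxon A form a cherry on this tree, so they are sister taxa.

Taxon A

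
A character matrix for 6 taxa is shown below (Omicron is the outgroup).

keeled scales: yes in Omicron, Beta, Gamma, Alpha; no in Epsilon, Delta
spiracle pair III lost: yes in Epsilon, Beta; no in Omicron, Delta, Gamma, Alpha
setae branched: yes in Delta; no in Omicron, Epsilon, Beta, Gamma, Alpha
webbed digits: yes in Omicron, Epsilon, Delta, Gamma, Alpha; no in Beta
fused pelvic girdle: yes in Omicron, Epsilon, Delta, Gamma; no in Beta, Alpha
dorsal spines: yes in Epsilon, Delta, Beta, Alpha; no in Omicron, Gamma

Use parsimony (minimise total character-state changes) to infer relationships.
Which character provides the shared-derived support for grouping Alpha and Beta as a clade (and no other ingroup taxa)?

fused pelvic girdle

Character polarity is set by the outgroup: the derived state is whichever differs from the outgroup's state, so for keeled scales, webbed digits, fused pelvic girdle the derived state is 'no', and for the remaining characters it is 'yes'.
Only Delta and Epsilon show the derived state 'no' for keeled scales, supporting them as a clade.
spiracle pair III lost groups Beta and Epsilon, which is incompatible with the clades supported by the remaining characters; treating it as convergent (homoplasy) costs fewer steps than any alternative tree.
setae branched (derived state 'yes') is unique to Delta (autapomorphy; uninformative for grouping).
webbed digits (derived state 'no') is unique to Beta (autapomorphy; uninformative for grouping).
Only Alpha and Beta show the derived state 'no' for fused pelvic girdle, supporting them as a clade.
dorsal spines (derived state 'yes') is shared by Alpha, Beta, Delta, and Epsilon — a synapomorphy uniting that clade.
Most parsimonious ingroup topology: (((Epsilon,Delta),(Beta,Alpha)),Gamma).
The clade {Alpha, Beta} is supported by fused pelvic girdle: its derived state 'no' occurs in exactly those taxa and in no other taxon (including the outgroup).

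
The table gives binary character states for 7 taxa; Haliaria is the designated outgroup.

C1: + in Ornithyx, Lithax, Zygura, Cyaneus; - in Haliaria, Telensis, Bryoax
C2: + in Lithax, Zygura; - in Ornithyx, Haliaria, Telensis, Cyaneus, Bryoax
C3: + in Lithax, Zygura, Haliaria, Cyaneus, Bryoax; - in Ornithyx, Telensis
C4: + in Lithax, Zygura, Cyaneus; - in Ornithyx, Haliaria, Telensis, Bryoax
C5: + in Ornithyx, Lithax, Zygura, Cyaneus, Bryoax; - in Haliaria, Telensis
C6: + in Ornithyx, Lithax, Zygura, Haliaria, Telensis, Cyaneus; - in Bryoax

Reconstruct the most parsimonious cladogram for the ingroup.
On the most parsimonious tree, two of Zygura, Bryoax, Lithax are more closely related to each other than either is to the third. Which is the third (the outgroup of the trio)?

Bryoax

Character polarity is set by the outgroup: the derived state is whichever differs from the outgroup's state, so for C3, C6 the derived state is '-', and for the remaining characters it is '+'.
C1 (derived state '+') is shared by Cyaneus, Lithax, Ornithyx, and Zygura — a synapomorphy uniting that clade.
C2 (derived state '+') is shared by Lithax and Zygura — a synapomorphy uniting that clade.
C3 groups Ornithyx and Telensis, which is incompatible with the clades supported by the remaining characters; treating it as convergent (homoplasy) costs fewer steps than any alternative tree.
C4 (derived state '+') is shared by Cyaneus, Lithax, and Zygura — a synapomorphy uniting that clade.
Only Bryoax, Cyaneus, Lithax, Ornithyx, and Zygura show the derived state '+' for C5, supporting them as a clade.
C6 (derived state '-') is unique to Bryoax (autapomorphy; uninformative for grouping).
Most parsimonious ingroup topology: (Telensis,(Bryoax,(Ornithyx,(Cyaneus,(Zygura,Lithax))))).
Zygura and Lithax share a more recent common ancestor with each other than either does with Bryoax, so Bryoax is the least closely related of the three.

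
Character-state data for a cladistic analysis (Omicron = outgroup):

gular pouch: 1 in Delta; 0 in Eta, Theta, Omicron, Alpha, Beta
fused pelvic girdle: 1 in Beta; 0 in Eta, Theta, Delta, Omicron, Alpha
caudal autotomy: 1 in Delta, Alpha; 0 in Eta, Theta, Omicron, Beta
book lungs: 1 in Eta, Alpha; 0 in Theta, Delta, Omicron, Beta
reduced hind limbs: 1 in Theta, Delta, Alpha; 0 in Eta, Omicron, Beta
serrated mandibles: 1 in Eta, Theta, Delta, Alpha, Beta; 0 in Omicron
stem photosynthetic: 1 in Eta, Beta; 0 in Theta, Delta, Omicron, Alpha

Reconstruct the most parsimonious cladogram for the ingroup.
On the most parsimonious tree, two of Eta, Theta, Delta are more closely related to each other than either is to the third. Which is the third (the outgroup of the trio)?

Eta

The outgroup has state '0' for every character, so '1' is the derived state throughout.
gular pouch (derived state '1') is unique to Delta (autapomorphy; uninformative for grouping).
fused pelvic girdle (derived state '1') is unique to Beta (autapomorphy; uninformative for grouping).
caudal autotomy: derived state '1' in Alpha and Delta only — synapomorphy for {Alpha, Delta}.
book lungs (state '1') occurs in Alpha and Eta but conflicts with the nesting implied by the other characters — most parsimoniously interpreted as homoplasy.
Only Alpha, Delta, and Theta show the derived state '1' for reduced hind limbs, supporting them as a clade.
All ingroup taxa share the derived state '1' for serrated mandibles; it defines the ingroup but does not resolve relationships within it.
stem photosynthetic (derived state '1') is shared by Beta and Eta — a synapomorphy uniting that clade.
Most parsimonious ingroup topology: (((Alpha,Delta),Theta),(Eta,Beta)).
Delta and Theta share a more recent common ancestor with each other than either does with Eta, so Eta is the least closely related of the three.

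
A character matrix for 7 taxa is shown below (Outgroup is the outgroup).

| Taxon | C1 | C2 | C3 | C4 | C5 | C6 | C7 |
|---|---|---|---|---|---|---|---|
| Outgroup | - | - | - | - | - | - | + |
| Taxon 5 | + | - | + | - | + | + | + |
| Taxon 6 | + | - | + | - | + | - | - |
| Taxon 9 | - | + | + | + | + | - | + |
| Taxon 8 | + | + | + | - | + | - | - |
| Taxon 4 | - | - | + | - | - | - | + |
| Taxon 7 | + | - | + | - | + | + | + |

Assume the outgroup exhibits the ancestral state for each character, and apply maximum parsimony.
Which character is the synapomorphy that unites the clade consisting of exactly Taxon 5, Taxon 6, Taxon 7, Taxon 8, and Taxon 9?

Character polarity is set by the outgroup: the derived state is whichever differs from the outgroup's state, so for C7 the derived state is '-', and for the remaining characters it is '+'.
C1: derived state '+' in Taxon 5, Taxon 6, Taxon 7, and Taxon 8 only — synapomorphy for {Taxon 5, Taxon 6, Taxon 7, Taxon 8}.
C2 groups Taxon 8 and Taxon 9, which is incompatible with the clades supported by the remaining characters; treating it as convergent (homoplasy) costs fewer steps than any alternative tree.
C3 (derived state '+') is shared by all ingroup taxa — unites the whole ingroup.
C4: derived state '+' in Taxon 9 only — an autapomorphy, so it tells us nothing about relationships among taxa.
Only Taxon 5, Taxon 6, Taxon 7, Taxon 8, and Taxon 9 show the derived state '+' for C5, supporting them as a clade.
C6 (derived state '+') is shared by Taxon 5 and Taxon 7 — a synapomorphy uniting that clade.
Only Taxon 6 and Taxon 8 show the derived state '-' for C7, supporting them as a clade.
Most parsimonious ingroup topology: ((((Taxon 5,Taxon 7),(Taxon 6,Taxon 8)),Taxon 9),Taxon 4).
The clade {Taxon 5, Taxon 6, Taxon 7, Taxon 8, Taxon 9} is supported by C5: its derived state '+' occurs in exactly those taxa and in no other taxon (including the outgroup).

C5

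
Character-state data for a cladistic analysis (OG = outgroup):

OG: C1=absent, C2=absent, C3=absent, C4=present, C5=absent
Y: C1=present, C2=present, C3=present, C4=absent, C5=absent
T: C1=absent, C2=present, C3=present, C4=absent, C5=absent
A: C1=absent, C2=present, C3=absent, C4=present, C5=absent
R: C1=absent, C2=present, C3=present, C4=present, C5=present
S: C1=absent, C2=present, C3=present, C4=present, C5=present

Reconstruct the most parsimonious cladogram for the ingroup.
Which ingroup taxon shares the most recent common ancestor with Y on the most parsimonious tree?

T

Character polarity is set by the outgroup: the derived state is whichever differs from the outgroup's state, so for C4 the derived state is 'absent', and for the remaining characters it is 'present'.
C1: derived state 'present' in Y only — an autapomorphy, so it tells us nothing about relationships among taxa.
All ingroup taxa share the derived state 'present' for C2; it defines the ingroup but does not resolve relationships within it.
Only R, S, T, and Y show the derived state 'present' for C3, supporting them as a clade.
C4: derived state 'absent' in T and Y only — synapomorphy for {T, Y}.
Only R and S show the derived state 'present' for C5, supporting them as a clade.
Most parsimonious ingroup topology: (((Y,T),(R,S)),A).
Y and T form a cherry on this tree, so they are sister taxa.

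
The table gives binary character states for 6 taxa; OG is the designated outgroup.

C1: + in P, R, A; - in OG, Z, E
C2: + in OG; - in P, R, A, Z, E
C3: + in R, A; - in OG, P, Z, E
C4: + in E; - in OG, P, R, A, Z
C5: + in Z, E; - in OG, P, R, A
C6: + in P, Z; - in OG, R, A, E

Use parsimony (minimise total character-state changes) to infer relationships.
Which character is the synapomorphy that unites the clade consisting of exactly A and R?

Character polarity is set by the outgroup: the derived state is whichever differs from the outgroup's state, so for C2 the derived state is '-', and for the remaining characters it is '+'.
C1: derived state '+' in A, P, and R only — synapomorphy for {A, P, R}.
C2 (derived state '-') is shared by all ingroup taxa — unites the whole ingroup.
Only A and R show the derived state '+' for C3, supporting them as a clade.
C4: derived state '+' in E only — an autapomorphy, so it tells us nothing about relationships among taxa.
C5 (derived state '+') is shared by E and Z — a synapomorphy uniting that clade.
C6 groups P and Z, which is incompatible with the clades supported by the remaining characters; treating it as convergent (homoplasy) costs fewer steps than any alternative tree.
Most parsimonious ingroup topology: ((P,(R,A)),(Z,E)).
The clade {A, R} is supported by C3: its derived state '+' occurs in exactly those taxa and in no other taxon (including the outgroup).

C3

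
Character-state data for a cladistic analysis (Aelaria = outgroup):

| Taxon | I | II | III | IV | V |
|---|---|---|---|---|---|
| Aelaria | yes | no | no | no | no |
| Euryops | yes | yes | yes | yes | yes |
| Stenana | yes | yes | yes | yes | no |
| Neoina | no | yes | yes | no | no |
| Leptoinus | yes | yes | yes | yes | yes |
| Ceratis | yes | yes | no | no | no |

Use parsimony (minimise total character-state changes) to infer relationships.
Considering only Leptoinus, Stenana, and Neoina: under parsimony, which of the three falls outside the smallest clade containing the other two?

Neoina

Character polarity is set by the outgroup: the derived state is whichever differs from the outgroup's state, so for I the derived state is 'no', and for the remaining characters it is 'yes'.
I: derived state 'no' in Neoina only — an autapomorphy, so it tells us nothing about relationships among taxa.
II (derived state 'yes') is shared by all ingroup taxa — unites the whole ingroup.
III (derived state 'yes') is shared by Euryops, Leptoinus, Neoina, and Stenana — a synapomorphy uniting that clade.
Only Euryops, Leptoinus, and Stenana show the derived state 'yes' for IV, supporting them as a clade.
V (derived state 'yes') is shared by Euryops and Leptoinus — a synapomorphy uniting that clade.
Most parsimonious ingroup topology: ((((Euryops,Leptoinus),Stenana),Neoina),Ceratis).
Stenana and Leptoinus share a more recent common ancestor with each other than either does with Neoina, so Neoina is the least closely related of the three.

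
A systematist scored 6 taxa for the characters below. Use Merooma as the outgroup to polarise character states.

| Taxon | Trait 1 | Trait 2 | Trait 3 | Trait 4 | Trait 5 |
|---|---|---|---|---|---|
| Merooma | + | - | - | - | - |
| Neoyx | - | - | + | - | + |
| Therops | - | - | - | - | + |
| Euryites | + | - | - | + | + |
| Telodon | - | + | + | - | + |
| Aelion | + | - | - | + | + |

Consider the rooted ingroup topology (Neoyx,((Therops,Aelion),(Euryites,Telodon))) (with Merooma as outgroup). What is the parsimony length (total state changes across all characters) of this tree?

9

Map each character onto (Neoyx,((Therops,Aelion),(Euryites,Telodon))) (rooted by Merooma) and count the minimum state changes it requires (Fitch parsimony):
Trait 1: 3; Trait 2: 1; Trait 3: 2; Trait 4: 2; Trait 5: 1.
Total tree length = 9.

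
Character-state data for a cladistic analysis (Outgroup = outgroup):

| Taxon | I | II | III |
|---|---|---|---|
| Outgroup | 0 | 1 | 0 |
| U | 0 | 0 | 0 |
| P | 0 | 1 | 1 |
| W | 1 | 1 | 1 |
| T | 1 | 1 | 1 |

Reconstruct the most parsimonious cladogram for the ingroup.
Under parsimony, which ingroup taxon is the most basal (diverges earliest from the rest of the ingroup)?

U

Character polarity is set by the outgroup: the derived state is whichever differs from the outgroup's state, so for II the derived state is '0', and for the remaining characters it is '1'.
I (derived state '1') is shared by T and W — a synapomorphy uniting that clade.
II (derived state '0') is unique to U (autapomorphy; uninformative for grouping).
Only P, T, and W show the derived state '1' for III, supporting them as a clade.
Most parsimonious ingroup topology: (U,((W,T),P)).
U is sister to the clade containing all other ingroup taxa, so it is the earliest-diverging (most basal) ingroup lineage.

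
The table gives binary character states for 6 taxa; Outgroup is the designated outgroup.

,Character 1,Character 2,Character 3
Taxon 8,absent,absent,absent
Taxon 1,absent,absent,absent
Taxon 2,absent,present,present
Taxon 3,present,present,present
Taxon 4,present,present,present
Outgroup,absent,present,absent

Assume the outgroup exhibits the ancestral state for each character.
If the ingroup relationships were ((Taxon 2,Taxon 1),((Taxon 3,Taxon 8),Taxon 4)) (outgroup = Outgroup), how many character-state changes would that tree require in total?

Map each character onto ((Taxon 2,Taxon 1),((Taxon 3,Taxon 8),Taxon 4)) (rooted by Outgroup) and count the minimum state changes it requires (Fitch parsimony):
Character 1: 2; Character 2: 2; Character 3: 3.
Total tree length = 7.

7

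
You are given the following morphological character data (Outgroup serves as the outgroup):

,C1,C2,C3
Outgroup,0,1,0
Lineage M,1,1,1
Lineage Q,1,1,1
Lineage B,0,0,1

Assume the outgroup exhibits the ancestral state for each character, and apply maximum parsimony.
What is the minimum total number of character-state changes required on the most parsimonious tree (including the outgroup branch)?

Character polarity is set by the outgroup: the derived state is whichever differs from the outgroup's state, so for C2 the derived state is '0', and for the remaining characters it is '1'.
Only Lineage M and Lineage Q show the derived state '1' for C1, supporting them as a clade.
C2: derived state '0' in Lineage B only — an autapomorphy, so it tells us nothing about relationships among taxa.
C3 (derived state '1') is shared by all ingroup taxa — unites the whole ingroup.
Most parsimonious ingroup topology: ((Lineage M,Lineage Q),Lineage B).
Changes per character on this tree: C1: 1; C2: 1; C3: 1.
Total = 3.

3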